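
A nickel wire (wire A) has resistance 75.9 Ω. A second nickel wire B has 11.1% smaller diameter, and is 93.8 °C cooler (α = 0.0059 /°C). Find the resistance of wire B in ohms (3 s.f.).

R ∝ ρL/d² with ρ ∝ (1+αΔT), so R_B/R_A = (1 − 11.1/100)⁻² × (1 − 0.0059×93.8)
= 1.265 × 0.4466 = 0.5651
R_B = 0.5651 × 75.9 = 42.9 Ω

42.9 Ω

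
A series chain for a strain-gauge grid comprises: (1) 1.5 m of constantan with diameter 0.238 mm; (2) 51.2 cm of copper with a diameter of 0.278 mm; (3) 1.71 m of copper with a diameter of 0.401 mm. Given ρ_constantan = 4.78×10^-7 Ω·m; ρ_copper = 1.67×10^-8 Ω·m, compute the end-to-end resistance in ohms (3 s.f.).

16.5 Ω

Seg 1: A = π(d/2)² = π(1.1900e-04 m)² = 4.449e-08 m²
R_1 = (4.78×10^-7)(1.5)/(4.449e-08) = 16.12 Ω
Seg 2: A = π(d/2)² = π(1.3900e-04 m)² = 6.070e-08 m²
R_2 = (1.67×10^-8)(0.512)/(6.070e-08) = 0.1409 Ω
Seg 3: A = π(d/2)² = π(2.0050e-04 m)² = 1.263e-07 m²
R_3 = (1.67×10^-8)(1.71)/(1.263e-07) = 0.2261 Ω
R_total = R_1 + R_2 + R_3 = 16.5 Ω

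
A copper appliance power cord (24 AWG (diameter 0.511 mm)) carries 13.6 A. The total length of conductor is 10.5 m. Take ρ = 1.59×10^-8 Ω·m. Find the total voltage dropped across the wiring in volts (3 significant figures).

A = π(0.511/2 mm)² = π(2.5550e-04 m)² = 2.051e-07 m²
R = ρL/A = (1.59×10^-8)(10.5)/(2.051e-07) = 0.8141 Ω
V = IR = 13.6 × 0.8141 = 11.1 V

11.1 V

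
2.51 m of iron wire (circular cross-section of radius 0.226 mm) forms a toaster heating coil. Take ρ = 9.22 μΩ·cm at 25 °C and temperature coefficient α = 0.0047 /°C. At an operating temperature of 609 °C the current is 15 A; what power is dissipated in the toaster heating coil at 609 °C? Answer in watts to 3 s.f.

1220 W

ρ = 9.22 μΩ·cm = 9.22×10^-8 Ω·m
A = πr² = π(2.2600e-04 m)² = 1.605e-07 m²
R₍25₎ = ρL/A = (9.22×10^-8)(2.51)/(1.605e-07) = 1.442 Ω
R₍609₎ = R₍25₎(1 + αΔT) = 1.442 × (1 + 0.0047×584) = 5.401 Ω
P = I²R = (15)² × 5.401 = 1220 W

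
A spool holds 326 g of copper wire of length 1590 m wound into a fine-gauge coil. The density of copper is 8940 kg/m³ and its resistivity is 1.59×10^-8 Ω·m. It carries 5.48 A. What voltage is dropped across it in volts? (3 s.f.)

A = m/(density·L) = 0.326/(8940×1590) = 2.2934e-08 m²
R = ρL/A = (1.59×10^-8)(1590)/(2.2934e-08) = 1102 Ω
V = IR = 5.48 × 1102 = 6040 V

6040 V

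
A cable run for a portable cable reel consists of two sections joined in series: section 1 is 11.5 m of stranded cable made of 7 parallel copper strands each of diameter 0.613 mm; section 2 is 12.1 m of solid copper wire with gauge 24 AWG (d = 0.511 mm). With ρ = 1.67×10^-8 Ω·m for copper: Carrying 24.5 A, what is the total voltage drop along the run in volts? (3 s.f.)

Section 1: A_strand = π(3.0650e-04)² = 2.951e-07 m²; R₁ = ρL/(N·A_s) = (1.67×10^-8)(11.5)/(7×2.951e-07) = 0.09296 Ω
Section 2: A = π(0.511/2 mm)² = π(2.5550e-04 m)² = 2.051e-07 m²
R₂ = (1.67×10^-8)(12.1)/(2.051e-07) = 0.9853 Ω
R = R₁ + R₂ = 1.078 Ω
V = IR = 24.5 × 1.078 = 26.4 V

26.4 V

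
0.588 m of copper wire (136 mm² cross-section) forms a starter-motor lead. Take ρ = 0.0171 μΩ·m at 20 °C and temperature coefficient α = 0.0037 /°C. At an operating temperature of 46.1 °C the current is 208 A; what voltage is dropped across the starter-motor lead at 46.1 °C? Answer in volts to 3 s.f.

0.0169 V

ρ = 0.0171 μΩ·m = 1.71×10^-8 Ω·m
A = 136 mm² = 1.360e-04 m²
R₍20₎ = ρL/A = (1.71×10^-8)(0.588)/(1.360e-04) = 7.393×10^-5 Ω
R₍46.1₎ = R₍20₎(1 + αΔT) = 7.393×10^-5 × (1 + 0.0037×26.1) = 8.107×10^-5 Ω
V = IR = 208 × 8.107×10^-5 = 0.0169 V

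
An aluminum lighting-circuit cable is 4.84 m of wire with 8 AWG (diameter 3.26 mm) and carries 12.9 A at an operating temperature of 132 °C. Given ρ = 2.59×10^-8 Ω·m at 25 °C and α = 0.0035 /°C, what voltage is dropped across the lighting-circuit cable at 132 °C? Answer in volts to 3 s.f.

0.266 V

A = π(3.26/2 mm)² = π(1.6300e-03 m)² = 8.347e-06 m²
R₍25₎ = ρL/A = (2.59×10^-8)(4.84)/(8.347e-06) = 0.01502 Ω
R₍132₎ = R₍25₎(1 + αΔT) = 0.01502 × (1 + 0.0035×107) = 0.02064 Ω
V = IR = 12.9 × 0.02064 = 0.266 V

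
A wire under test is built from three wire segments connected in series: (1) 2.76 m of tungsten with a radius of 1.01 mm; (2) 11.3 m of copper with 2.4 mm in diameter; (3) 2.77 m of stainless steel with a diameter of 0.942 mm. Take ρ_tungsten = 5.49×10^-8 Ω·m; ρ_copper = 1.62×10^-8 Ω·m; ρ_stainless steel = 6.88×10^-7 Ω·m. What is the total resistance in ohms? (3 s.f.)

2.82 Ω

Seg 1: A = πr² = π(1.0100e-03 m)² = 3.205e-06 m²
R_1 = (5.49×10^-8)(2.76)/(3.205e-06) = 0.04728 Ω
Seg 2: A = π(d/2)² = π(1.2000e-03 m)² = 4.524e-06 m²
R_2 = (1.62×10^-8)(11.3)/(4.524e-06) = 0.04047 Ω
Seg 3: A = π(d/2)² = π(4.7100e-04 m)² = 6.969e-07 m²
R_3 = (6.88×10^-7)(2.77)/(6.969e-07) = 2.734 Ω
R_total = R_1 + R_2 + R_3 = 2.82 Ω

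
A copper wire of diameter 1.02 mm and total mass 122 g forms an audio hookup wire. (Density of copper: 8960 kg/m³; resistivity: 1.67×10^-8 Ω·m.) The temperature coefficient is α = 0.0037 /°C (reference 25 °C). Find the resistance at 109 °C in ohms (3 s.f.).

0.446 Ω

A = π(d/2)² = π(5.1000e-04 m)² = 8.1713e-07 m²
L = m/(density·A) = 0.122/(8960×8.1713e-07) = 16.66 m
R = ρL/A = (1.67×10^-8)(16.66)/(8.1713e-07) = 0.3406 Ω
R(109 °C) = 0.3406 × (1 + 0.0037×84) = 0.446 Ω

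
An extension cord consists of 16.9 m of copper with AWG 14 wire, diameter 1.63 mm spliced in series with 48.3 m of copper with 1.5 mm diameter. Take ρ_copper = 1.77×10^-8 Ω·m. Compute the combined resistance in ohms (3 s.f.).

0.627 Ω

Segment 1: A = π(1.63/2 mm)² = π(8.1500e-04 m)² = 2.087e-06 m²
R₁ = ρL/A = (1.77×10^-8)(16.9)/(2.087e-06) = 0.1433 Ω
Segment 2: A = π(d/2)² = π(7.5000e-04 m)² = 1.767e-06 m²
R₂ = (1.77×10^-8)(48.3)/(1.767e-06) = 0.4838 Ω
R = R₁ + R₂ = 0.627 Ω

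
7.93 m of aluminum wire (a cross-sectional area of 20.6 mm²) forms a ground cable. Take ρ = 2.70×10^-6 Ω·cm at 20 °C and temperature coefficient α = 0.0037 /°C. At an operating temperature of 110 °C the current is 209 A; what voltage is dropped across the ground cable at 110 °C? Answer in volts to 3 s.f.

ρ = 2.70×10^-6 Ω·cm = 2.70×10^-8 Ω·m
A = 20.6 mm² = 2.060e-05 m²
R₍20₎ = ρL/A = (2.70×10^-8)(7.93)/(2.060e-05) = 0.01039 Ω
R₍110₎ = R₍20₎(1 + αΔT) = 0.01039 × (1 + 0.0037×90) = 0.01385 Ω
V = IR = 209 × 0.01385 = 2.90 V

2.90 V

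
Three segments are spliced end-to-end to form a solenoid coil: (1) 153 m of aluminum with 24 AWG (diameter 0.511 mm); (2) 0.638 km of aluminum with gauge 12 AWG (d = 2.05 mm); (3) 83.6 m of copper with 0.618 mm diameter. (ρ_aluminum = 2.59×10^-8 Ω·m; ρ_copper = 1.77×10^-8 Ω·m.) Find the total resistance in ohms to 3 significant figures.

29.3 Ω

Seg 1: A = π(0.511/2 mm)² = π(2.5550e-04 m)² = 2.051e-07 m²
R_1 = (2.59×10^-8)(153)/(2.051e-07) = 19.32 Ω
Seg 2: A = π(2.05/2 mm)² = π(1.0250e-03 m)² = 3.301e-06 m²
R_2 = (2.59×10^-8)(638)/(3.301e-06) = 5.006 Ω
Seg 3: A = π(d/2)² = π(3.0900e-04 m)² = 3.000e-07 m²
R_3 = (1.77×10^-8)(83.6)/(3.000e-07) = 4.933 Ω
R_total = R_1 + R_2 + R_3 = 29.3 Ω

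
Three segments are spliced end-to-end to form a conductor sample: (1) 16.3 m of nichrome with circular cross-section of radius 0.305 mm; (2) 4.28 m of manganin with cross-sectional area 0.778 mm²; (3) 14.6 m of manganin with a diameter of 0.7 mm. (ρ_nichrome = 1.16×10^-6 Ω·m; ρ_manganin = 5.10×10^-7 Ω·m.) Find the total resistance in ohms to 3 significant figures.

86.9 Ω

Seg 1: A = πr² = π(3.0500e-04 m)² = 2.922e-07 m²
R_1 = (1.16×10^-6)(16.3)/(2.922e-07) = 64.7 Ω
Seg 2: A = 0.778 mm² = 7.780e-07 m²
R_2 = (5.10×10^-7)(4.28)/(7.780e-07) = 2.806 Ω
Seg 3: A = π(d/2)² = π(3.5000e-04 m)² = 3.848e-07 m²
R_3 = (5.10×10^-7)(14.6)/(3.848e-07) = 19.35 Ω
R_total = R_1 + R_2 + R_3 = 86.9 Ω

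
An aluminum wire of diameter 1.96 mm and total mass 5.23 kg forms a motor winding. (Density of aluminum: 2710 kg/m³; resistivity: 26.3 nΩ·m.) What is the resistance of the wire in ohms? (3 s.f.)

5.58 Ω

ρ = 26.3 nΩ·m = 2.63×10^-8 Ω·m
A = π(d/2)² = π(9.8000e-04 m)² = 3.0172e-06 m²
L = m/(density·A) = 5.23/(2710×3.0172e-06) = 639.6 m
R = ρL/A = (2.63×10^-8)(639.6)/(3.0172e-06) = 5.58 Ω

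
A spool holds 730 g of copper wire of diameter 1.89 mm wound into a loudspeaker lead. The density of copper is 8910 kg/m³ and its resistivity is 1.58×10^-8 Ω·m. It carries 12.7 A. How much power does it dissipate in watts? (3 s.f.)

26.5 W

A = π(d/2)² = π(9.4500e-04 m)² = 2.8055e-06 m²
L = m/(density·A) = 0.73/(8910×2.8055e-06) = 29.2 m
R = ρL/A = (1.58×10^-8)(29.2)/(2.8055e-06) = 0.1645 Ω
P = I²R = (12.7)² × 0.1645 = 26.5 W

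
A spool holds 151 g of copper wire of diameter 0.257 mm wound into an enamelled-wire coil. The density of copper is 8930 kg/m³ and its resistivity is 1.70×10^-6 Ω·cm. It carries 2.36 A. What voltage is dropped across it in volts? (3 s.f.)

ρ = 1.70×10^-6 Ω·cm = 1.70×10^-8 Ω·m
A = π(d/2)² = π(1.2850e-04 m)² = 5.1875e-08 m²
L = m/(density·A) = 0.151/(8930×5.1875e-08) = 326 m
R = ρL/A = (1.70×10^-8)(326)/(5.1875e-08) = 106.8 Ω
V = IR = 2.36 × 106.8 = 252 V

252 V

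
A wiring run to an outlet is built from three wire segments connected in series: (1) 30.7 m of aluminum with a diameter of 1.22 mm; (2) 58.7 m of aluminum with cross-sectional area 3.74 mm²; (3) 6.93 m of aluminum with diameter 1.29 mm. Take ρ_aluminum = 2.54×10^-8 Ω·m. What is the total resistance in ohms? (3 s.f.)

1.20 Ω

Seg 1: A = π(d/2)² = π(6.1000e-04 m)² = 1.169e-06 m²
R_1 = (2.54×10^-8)(30.7)/(1.169e-06) = 0.6671 Ω
Seg 2: A = 3.74 mm² = 3.740e-06 m²
R_2 = (2.54×10^-8)(58.7)/(3.740e-06) = 0.3987 Ω
Seg 3: A = π(d/2)² = π(6.4500e-04 m)² = 1.307e-06 m²
R_3 = (2.54×10^-8)(6.93)/(1.307e-06) = 0.1347 Ω
R_total = R_1 + R_2 + R_3 = 1.20 Ω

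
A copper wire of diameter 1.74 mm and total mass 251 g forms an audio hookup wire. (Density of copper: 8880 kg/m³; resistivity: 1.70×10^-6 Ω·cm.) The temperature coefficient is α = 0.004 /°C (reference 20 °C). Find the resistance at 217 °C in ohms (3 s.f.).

ρ = 1.70×10^-6 Ω·cm = 1.70×10^-8 Ω·m
A = π(d/2)² = π(8.7000e-04 m)² = 2.3779e-06 m²
L = m/(density·A) = 0.251/(8880×2.3779e-06) = 11.89 m
R = ρL/A = (1.70×10^-8)(11.89)/(2.3779e-06) = 0.08498 Ω
R(217 °C) = 0.08498 × (1 + 0.004×197) = 0.152 Ω

0.152 Ω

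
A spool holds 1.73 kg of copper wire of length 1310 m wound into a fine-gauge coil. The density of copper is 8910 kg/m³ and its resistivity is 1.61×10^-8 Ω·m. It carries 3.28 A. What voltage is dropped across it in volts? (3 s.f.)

A = m/(density·L) = 1.73/(8910×1310) = 1.4822e-07 m²
R = ρL/A = (1.61×10^-8)(1310)/(1.4822e-07) = 142.3 Ω
V = IR = 3.28 × 142.3 = 467 V

467 V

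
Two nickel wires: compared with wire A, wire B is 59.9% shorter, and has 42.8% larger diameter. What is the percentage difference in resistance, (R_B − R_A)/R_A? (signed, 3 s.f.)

-80.3%

R ∝ L/d², so R_B/R_A = (1 − 59.9/100) × (1 + 42.8/100)⁻²
= 0.401 × 0.4904 = 0.1966
(R_B − R_A)/R_A = 0.1966 − 1 = -80.3%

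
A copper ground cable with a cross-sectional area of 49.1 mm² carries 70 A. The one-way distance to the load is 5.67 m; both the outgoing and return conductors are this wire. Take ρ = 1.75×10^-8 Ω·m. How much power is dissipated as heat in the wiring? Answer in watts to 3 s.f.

19.8 W

A = 49.1 mm² = 4.910e-05 m²
Total conductor length (both ways) L = 2 × 5.67 = 11.34 m
R = ρL/A = (1.75×10^-8)(11.34)/(4.910e-05) = 0.004042 Ω
P = I²R = (70)² × 0.004042 = 19.8 W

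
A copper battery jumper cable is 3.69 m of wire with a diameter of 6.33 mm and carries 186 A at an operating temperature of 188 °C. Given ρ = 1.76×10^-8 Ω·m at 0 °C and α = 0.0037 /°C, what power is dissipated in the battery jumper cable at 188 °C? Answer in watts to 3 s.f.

A = π(d/2)² = π(3.1650e-03 m)² = 3.147e-05 m²
R₍0₎ = ρL/A = (1.76×10^-8)(3.69)/(3.147e-05) = 0.002064 Ω
R₍188₎ = R₍0₎(1 + αΔT) = 0.002064 × (1 + 0.0037×188) = 0.003499 Ω
P = I²R = (186)² × 0.003499 = 121 W

121 W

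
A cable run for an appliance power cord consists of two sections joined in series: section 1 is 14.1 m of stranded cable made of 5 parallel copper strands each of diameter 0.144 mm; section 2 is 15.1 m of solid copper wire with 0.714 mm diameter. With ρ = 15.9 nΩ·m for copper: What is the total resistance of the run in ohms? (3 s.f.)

ρ = 15.9 nΩ·m = 1.59×10^-8 Ω·m
Section 1: A_strand = π(7.2000e-05)² = 1.629e-08 m²; R₁ = ρL/(N·A_s) = (1.59×10^-8)(14.1)/(5×1.629e-08) = 2.753 Ω
Section 2: A = π(d/2)² = π(3.5700e-04 m)² = 4.004e-07 m²
R₂ = (1.59×10^-8)(15.1)/(4.004e-07) = 0.5996 Ω
R = R₁ + R₂ = 3.35 Ω

3.35 Ω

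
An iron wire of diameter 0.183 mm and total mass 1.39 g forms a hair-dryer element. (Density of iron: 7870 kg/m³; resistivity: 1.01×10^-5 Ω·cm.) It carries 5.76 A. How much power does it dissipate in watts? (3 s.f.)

ρ = 1.01×10^-5 Ω·cm = 1.01×10^-7 Ω·m
A = π(d/2)² = π(9.1500e-05 m)² = 2.6302e-08 m²
L = m/(density·A) = 0.00139/(7870×2.6302e-08) = 6.715 m
R = ρL/A = (1.01×10^-7)(6.715)/(2.6302e-08) = 25.79 Ω
P = I²R = (5.76)² × 25.79 = 856 W

856 W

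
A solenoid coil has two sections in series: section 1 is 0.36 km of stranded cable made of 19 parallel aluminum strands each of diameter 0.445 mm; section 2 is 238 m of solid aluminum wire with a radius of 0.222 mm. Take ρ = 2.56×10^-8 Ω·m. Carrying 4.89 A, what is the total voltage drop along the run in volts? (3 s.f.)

Section 1: A_strand = π(2.2250e-04)² = 1.555e-07 m²; R₁ = ρL/(N·A_s) = (2.56×10^-8)(360)/(19×1.555e-07) = 3.119 Ω
Section 2: A = πr² = π(2.2200e-04 m)² = 1.548e-07 m²
R₂ = (2.56×10^-8)(238)/(1.548e-07) = 39.35 Ω
R = R₁ + R₂ = 42.47 Ω
V = IR = 4.89 × 42.47 = 208 V

208 V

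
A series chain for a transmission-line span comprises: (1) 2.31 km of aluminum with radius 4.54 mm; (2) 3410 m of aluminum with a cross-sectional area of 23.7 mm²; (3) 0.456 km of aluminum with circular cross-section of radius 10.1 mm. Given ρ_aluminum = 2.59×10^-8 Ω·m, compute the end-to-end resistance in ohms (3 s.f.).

Seg 1: A = πr² = π(4.5400e-03 m)² = 6.475e-05 m²
R_1 = (2.59×10^-8)(2310)/(6.475e-05) = 0.924 Ω
Seg 2: A = 23.7 mm² = 2.370e-05 m²
R_2 = (2.59×10^-8)(3410)/(2.370e-05) = 3.727 Ω
Seg 3: A = πr² = π(1.0100e-02 m)² = 3.205e-04 m²
R_3 = (2.59×10^-8)(456)/(3.205e-04) = 0.03685 Ω
R_total = R_1 + R_2 + R_3 = 4.69 Ω

4.69 Ω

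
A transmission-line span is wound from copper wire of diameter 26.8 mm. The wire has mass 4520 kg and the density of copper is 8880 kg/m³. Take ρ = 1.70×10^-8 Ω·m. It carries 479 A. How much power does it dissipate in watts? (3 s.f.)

6240 W

A = π(d/2)² = π(1.3400e-02 m)² = 5.6410e-04 m²
L = m/(density·A) = 4520/(8880×5.6410e-04) = 902.3 m
R = ρL/A = (1.70×10^-8)(902.3)/(5.6410e-04) = 0.02719 Ω
P = I²R = (479)² × 0.02719 = 6240 W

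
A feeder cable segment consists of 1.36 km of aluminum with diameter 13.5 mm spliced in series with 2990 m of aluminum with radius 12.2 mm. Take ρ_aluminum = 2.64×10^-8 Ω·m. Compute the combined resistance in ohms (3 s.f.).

Segment 1: A = π(d/2)² = π(6.7500e-03 m)² = 1.431e-04 m²
R₁ = ρL/A = (2.64×10^-8)(1360)/(1.431e-04) = 0.2508 Ω
Segment 2: A = πr² = π(1.2200e-02 m)² = 4.676e-04 m²
R₂ = (2.64×10^-8)(2990)/(4.676e-04) = 0.1688 Ω
R = R₁ + R₂ = 0.420 Ω

0.420 Ω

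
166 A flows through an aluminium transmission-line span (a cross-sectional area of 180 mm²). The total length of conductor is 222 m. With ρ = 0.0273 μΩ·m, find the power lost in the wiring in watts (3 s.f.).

928 W

ρ = 0.0273 μΩ·m = 2.73×10^-8 Ω·m
A = 180 mm² = 1.800e-04 m²
R = ρL/A = (2.73×10^-8)(222)/(1.800e-04) = 0.03367 Ω
P = I²R = (166)² × 0.03367 = 928 W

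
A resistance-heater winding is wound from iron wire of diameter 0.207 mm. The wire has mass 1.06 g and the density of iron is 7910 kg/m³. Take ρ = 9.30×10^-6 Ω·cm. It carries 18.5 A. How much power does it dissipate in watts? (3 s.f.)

3770 W

ρ = 9.30×10^-6 Ω·cm = 9.30×10^-8 Ω·m
A = π(d/2)² = π(1.0350e-04 m)² = 3.3654e-08 m²
L = m/(density·A) = 0.00106/(7910×3.3654e-08) = 3.982 m
R = ρL/A = (9.30×10^-8)(3.982)/(3.3654e-08) = 11 Ω
P = I²R = (18.5)² × 11 = 3770 W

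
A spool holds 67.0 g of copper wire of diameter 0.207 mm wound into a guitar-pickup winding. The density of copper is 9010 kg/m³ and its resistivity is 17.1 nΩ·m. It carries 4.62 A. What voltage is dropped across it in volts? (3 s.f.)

519 V

ρ = 17.1 nΩ·m = 1.71×10^-8 Ω·m
A = π(d/2)² = π(1.0350e-04 m)² = 3.3654e-08 m²
L = m/(density·A) = 0.067/(9010×3.3654e-08) = 221 m
R = ρL/A = (1.71×10^-8)(221)/(3.3654e-08) = 112.3 Ω
V = IR = 4.62 × 112.3 = 519 V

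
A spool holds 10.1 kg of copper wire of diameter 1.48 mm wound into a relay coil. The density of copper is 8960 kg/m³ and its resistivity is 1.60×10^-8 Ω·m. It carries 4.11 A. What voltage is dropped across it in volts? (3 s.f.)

A = π(d/2)² = π(7.4000e-04 m)² = 1.7203e-06 m²
L = m/(density·A) = 10.1/(8960×1.7203e-06) = 655.2 m
R = ρL/A = (1.60×10^-8)(655.2)/(1.7203e-06) = 6.094 Ω
V = IR = 4.11 × 6.094 = 25.0 V

25.0 V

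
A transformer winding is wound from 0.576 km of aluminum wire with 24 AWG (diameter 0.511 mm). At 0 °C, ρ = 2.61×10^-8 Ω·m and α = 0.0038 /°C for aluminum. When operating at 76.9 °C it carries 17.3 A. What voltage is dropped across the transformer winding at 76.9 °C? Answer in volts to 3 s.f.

A = π(0.511/2 mm)² = π(2.5550e-04 m)² = 2.051e-07 m²
R₍0₎ = ρL/A = (2.61×10^-8)(576)/(2.051e-07) = 73.3 Ω
R₍76.9₎ = R₍0₎(1 + αΔT) = 73.3 × (1 + 0.0038×76.9) = 94.73 Ω
V = IR = 17.3 × 94.73 = 1640 V

1640 V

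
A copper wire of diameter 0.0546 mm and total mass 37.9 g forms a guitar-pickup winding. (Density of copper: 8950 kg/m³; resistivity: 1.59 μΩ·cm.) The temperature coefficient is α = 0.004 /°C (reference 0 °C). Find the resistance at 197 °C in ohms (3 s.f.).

ρ = 1.59 μΩ·cm = 1.59×10^-8 Ω·m
A = π(d/2)² = π(2.7300e-05 m)² = 2.3414e-09 m²
L = m/(density·A) = 0.0379/(8950×2.3414e-09) = 1809 m
R = ρL/A = (1.59×10^-8)(1809)/(2.3414e-09) = 12280 Ω
R(197 °C) = 12280 × (1 + 0.004×197) = 22000 Ω

22000 Ω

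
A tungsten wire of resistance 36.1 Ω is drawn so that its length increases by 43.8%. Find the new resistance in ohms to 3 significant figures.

74.6 Ω

k = 1 + 43.8/100 = 1.438; volume constant ⇒ A' = A/k, so R' = k²R.
R' = 2.068 × 36.1 = 74.6 Ω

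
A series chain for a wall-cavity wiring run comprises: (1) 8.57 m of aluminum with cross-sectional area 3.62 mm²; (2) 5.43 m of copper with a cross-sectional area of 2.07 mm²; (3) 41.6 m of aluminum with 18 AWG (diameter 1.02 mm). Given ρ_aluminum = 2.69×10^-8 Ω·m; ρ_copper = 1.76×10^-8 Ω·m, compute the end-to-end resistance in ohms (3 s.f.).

1.48 Ω

Seg 1: A = 3.62 mm² = 3.620e-06 m²
R_1 = (2.69×10^-8)(8.57)/(3.620e-06) = 0.06368 Ω
Seg 2: A = 2.07 mm² = 2.070e-06 m²
R_2 = (1.76×10^-8)(5.43)/(2.070e-06) = 0.04617 Ω
Seg 3: A = π(1.02/2 mm)² = π(5.1000e-04 m)² = 8.171e-07 m²
R_3 = (2.69×10^-8)(41.6)/(8.171e-07) = 1.369 Ω
R_total = R_1 + R_2 + R_3 = 1.48 Ω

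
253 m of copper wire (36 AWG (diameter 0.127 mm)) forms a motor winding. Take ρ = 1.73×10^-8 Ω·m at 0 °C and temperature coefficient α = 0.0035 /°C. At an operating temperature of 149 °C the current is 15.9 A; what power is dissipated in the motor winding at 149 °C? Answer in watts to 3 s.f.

A = π(0.127/2 mm)² = π(6.3500e-05 m)² = 1.267e-08 m²
R₍0₎ = ρL/A = (1.73×10^-8)(253)/(1.267e-08) = 345.5 Ω
R₍149₎ = R₍0₎(1 + αΔT) = 345.5 × (1 + 0.0035×149) = 525.7 Ω
P = I²R = (15.9)² × 525.7 = 1.33×10^5 W

1.33×10^5 W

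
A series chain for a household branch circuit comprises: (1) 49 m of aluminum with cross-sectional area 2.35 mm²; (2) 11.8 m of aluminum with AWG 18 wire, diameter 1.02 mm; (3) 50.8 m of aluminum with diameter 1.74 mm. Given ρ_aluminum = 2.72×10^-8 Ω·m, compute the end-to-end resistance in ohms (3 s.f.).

Seg 1: A = 2.35 mm² = 2.350e-06 m²
R_1 = (2.72×10^-8)(49)/(2.350e-06) = 0.5671 Ω
Seg 2: A = π(1.02/2 mm)² = π(5.1000e-04 m)² = 8.171e-07 m²
R_2 = (2.72×10^-8)(11.8)/(8.171e-07) = 0.3928 Ω
Seg 3: A = π(d/2)² = π(8.7000e-04 m)² = 2.378e-06 m²
R_3 = (2.72×10^-8)(50.8)/(2.378e-06) = 0.5811 Ω
R_total = R_1 + R_2 + R_3 = 1.54 Ω

1.54 Ω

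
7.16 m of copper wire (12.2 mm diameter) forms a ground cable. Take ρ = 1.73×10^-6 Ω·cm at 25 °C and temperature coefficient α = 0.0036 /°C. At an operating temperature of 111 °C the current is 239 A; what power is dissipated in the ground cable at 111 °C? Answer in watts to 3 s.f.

79.3 W

ρ = 1.73×10^-6 Ω·cm = 1.73×10^-8 Ω·m
A = π(d/2)² = π(6.1000e-03 m)² = 1.169e-04 m²
R₍25₎ = ρL/A = (1.73×10^-8)(7.16)/(1.169e-04) = 0.00106 Ω
R₍111₎ = R₍25₎(1 + αΔT) = 0.00106 × (1 + 0.0036×86) = 0.001388 Ω
P = I²R = (239)² × 0.001388 = 79.3 W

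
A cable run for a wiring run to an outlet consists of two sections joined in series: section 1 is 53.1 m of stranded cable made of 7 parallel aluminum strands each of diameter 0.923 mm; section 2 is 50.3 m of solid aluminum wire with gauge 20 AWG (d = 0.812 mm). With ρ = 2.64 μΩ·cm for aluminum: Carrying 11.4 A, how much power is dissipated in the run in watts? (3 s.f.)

372 W

ρ = 2.64 μΩ·cm = 2.64×10^-8 Ω·m
Section 1: A_strand = π(4.6150e-04)² = 6.691e-07 m²; R₁ = ρL/(N·A_s) = (2.64×10^-8)(53.1)/(7×6.691e-07) = 0.2993 Ω
Section 2: A = π(0.812/2 mm)² = π(4.0600e-04 m)² = 5.178e-07 m²
R₂ = (2.64×10^-8)(50.3)/(5.178e-07) = 2.564 Ω
R = R₁ + R₂ = 2.864 Ω
P = I²R = (11.4)² × 2.864 = 372 W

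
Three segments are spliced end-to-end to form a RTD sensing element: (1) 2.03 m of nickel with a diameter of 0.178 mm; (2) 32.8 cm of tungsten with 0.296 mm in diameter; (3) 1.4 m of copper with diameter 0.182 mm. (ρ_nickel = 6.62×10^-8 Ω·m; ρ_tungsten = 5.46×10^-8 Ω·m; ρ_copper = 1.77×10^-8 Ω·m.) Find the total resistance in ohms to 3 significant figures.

6.61 Ω

Seg 1: A = π(d/2)² = π(8.9000e-05 m)² = 2.488e-08 m²
R_1 = (6.62×10^-8)(2.03)/(2.488e-08) = 5.4 Ω
Seg 2: A = π(d/2)² = π(1.4800e-04 m)² = 6.881e-08 m²
R_2 = (5.46×10^-8)(0.328)/(6.881e-08) = 0.2603 Ω
Seg 3: A = π(d/2)² = π(9.1000e-05 m)² = 2.602e-08 m²
R_3 = (1.77×10^-8)(1.4)/(2.602e-08) = 0.9525 Ω
R_total = R_1 + R_2 + R_3 = 6.61 Ω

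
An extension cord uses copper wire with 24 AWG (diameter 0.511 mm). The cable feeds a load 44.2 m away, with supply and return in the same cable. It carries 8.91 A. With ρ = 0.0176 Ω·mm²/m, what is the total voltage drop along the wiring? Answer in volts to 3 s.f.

67.6 V

ρ = 0.0176 Ω·mm²/m = 1.76×10^-8 Ω·m
A = π(0.511/2 mm)² = π(2.5550e-04 m)² = 2.051e-07 m²
Total conductor length (both ways) L = 2 × 44.2 = 88.4 m
R = ρL/A = (1.76×10^-8)(88.4)/(2.051e-07) = 7.586 Ω
V = IR = 8.91 × 7.586 = 67.6 V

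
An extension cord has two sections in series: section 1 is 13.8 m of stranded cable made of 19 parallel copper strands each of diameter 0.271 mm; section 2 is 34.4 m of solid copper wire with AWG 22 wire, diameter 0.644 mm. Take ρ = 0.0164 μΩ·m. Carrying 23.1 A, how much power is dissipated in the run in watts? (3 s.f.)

ρ = 0.0164 μΩ·m = 1.64×10^-8 Ω·m
Section 1: A_strand = π(1.3550e-04)² = 5.768e-08 m²; R₁ = ρL/(N·A_s) = (1.64×10^-8)(13.8)/(19×5.768e-08) = 0.2065 Ω
Section 2: A = π(0.644/2 mm)² = π(3.2200e-04 m)² = 3.257e-07 m²
R₂ = (1.64×10^-8)(34.4)/(3.257e-07) = 1.732 Ω
R = R₁ + R₂ = 1.938 Ω
P = I²R = (23.1)² × 1.938 = 1030 W

1030 W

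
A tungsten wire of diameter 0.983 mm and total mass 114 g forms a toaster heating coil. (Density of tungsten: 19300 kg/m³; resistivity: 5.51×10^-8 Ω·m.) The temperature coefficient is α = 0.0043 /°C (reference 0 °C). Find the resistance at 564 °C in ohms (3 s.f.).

1.94 Ω

A = π(d/2)² = π(4.9150e-04 m)² = 7.5892e-07 m²
L = m/(density·A) = 0.114/(19300×7.5892e-07) = 7.783 m
R = ρL/A = (5.51×10^-8)(7.783)/(7.5892e-07) = 0.5651 Ω
R(564 °C) = 0.5651 × (1 + 0.0043×564) = 1.94 Ω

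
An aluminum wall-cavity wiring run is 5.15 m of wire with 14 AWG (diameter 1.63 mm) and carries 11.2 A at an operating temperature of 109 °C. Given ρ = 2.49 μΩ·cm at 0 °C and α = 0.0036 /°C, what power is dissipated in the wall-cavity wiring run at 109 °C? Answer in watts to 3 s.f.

ρ = 2.49 μΩ·cm = 2.49×10^-8 Ω·m
A = π(1.63/2 mm)² = π(8.1500e-04 m)² = 2.087e-06 m²
R₍0₎ = ρL/A = (2.49×10^-8)(5.15)/(2.087e-06) = 0.06145 Ω
R₍109₎ = R₍0₎(1 + αΔT) = 0.06145 × (1 + 0.0036×109) = 0.08557 Ω
P = I²R = (11.2)² × 0.08557 = 10.7 W

10.7 W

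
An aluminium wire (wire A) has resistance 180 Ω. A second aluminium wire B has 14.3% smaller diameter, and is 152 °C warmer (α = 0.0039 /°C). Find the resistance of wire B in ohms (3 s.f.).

390 Ω

R ∝ ρL/d² with ρ ∝ (1+αΔT), so R_B/R_A = (1 − 14.3/100)⁻² × (1 + 0.0039×152)
= 1.362 × 1.593 = 2.169
R_B = 2.169 × 180 = 390 Ω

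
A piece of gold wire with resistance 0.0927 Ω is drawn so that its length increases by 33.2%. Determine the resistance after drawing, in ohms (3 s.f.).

0.164 Ω

k = 1 + 33.2/100 = 1.332; volume constant ⇒ A' = A/k, so R' = k²R.
R' = 1.774 × 0.0927 = 0.164 Ω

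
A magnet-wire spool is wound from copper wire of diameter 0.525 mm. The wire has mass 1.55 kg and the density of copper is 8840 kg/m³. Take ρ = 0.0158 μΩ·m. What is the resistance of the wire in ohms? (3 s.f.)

ρ = 0.0158 μΩ·m = 1.58×10^-8 Ω·m
A = π(d/2)² = π(2.6250e-04 m)² = 2.1648e-07 m²
L = m/(density·A) = 1.55/(8840×2.1648e-07) = 810 m
R = ρL/A = (1.58×10^-8)(810)/(2.1648e-07) = 59.1 Ω

59.1 Ω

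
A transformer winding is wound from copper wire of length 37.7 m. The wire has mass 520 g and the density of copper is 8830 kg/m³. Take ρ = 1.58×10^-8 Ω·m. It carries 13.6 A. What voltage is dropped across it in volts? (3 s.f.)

A = m/(density·L) = 0.52/(8830×37.7) = 1.5621e-06 m²
R = ρL/A = (1.58×10^-8)(37.7)/(1.5621e-06) = 0.3813 Ω
V = IR = 13.6 × 0.3813 = 5.19 V

5.19 V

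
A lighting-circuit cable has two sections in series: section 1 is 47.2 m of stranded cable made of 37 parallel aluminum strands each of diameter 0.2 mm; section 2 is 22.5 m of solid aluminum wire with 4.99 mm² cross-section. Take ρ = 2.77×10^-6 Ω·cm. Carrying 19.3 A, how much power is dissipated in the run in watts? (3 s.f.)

ρ = 2.77×10^-6 Ω·cm = 2.77×10^-8 Ω·m
Section 1: A_strand = π(1.0000e-04)² = 3.142e-08 m²; R₁ = ρL/(N·A_s) = (2.77×10^-8)(47.2)/(37×3.142e-08) = 1.125 Ω
Section 2: A = 4.99 mm² = 4.990e-06 m²
R₂ = (2.77×10^-8)(22.5)/(4.990e-06) = 0.1249 Ω
R = R₁ + R₂ = 1.25 Ω
P = I²R = (19.3)² × 1.25 = 465 W

465 W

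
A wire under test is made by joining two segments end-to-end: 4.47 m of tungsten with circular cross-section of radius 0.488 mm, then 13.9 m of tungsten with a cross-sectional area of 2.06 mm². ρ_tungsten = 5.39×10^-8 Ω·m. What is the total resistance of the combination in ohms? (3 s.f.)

0.686 Ω

Segment 1: A = πr² = π(4.8800e-04 m)² = 7.482e-07 m²
R₁ = ρL/A = (5.39×10^-8)(4.47)/(7.482e-07) = 0.322 Ω
Segment 2: A = 2.06 mm² = 2.060e-06 m²
R₂ = (5.39×10^-8)(13.9)/(2.060e-06) = 0.3637 Ω
R = R₁ + R₂ = 0.686 Ω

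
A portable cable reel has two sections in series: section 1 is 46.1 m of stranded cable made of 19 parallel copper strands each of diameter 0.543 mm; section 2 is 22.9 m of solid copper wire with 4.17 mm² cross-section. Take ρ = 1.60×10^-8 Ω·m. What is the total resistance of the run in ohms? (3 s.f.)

Section 1: A_strand = π(2.7150e-04)² = 2.316e-07 m²; R₁ = ρL/(N·A_s) = (1.60×10^-8)(46.1)/(19×2.316e-07) = 0.1676 Ω
Section 2: A = 4.17 mm² = 4.170e-06 m²
R₂ = (1.60×10^-8)(22.9)/(4.170e-06) = 0.08787 Ω
R = R₁ + R₂ = 0.256 Ω

0.256 Ω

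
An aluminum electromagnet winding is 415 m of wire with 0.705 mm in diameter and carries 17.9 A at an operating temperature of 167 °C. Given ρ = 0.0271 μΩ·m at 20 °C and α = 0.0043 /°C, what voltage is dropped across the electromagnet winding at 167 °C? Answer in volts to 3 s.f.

842 V

ρ = 0.0271 μΩ·m = 2.71×10^-8 Ω·m
A = π(d/2)² = π(3.5250e-04 m)² = 3.904e-07 m²
R₍20₎ = ρL/A = (2.71×10^-8)(415)/(3.904e-07) = 28.81 Ω
R₍167₎ = R₍20₎(1 + αΔT) = 28.81 × (1 + 0.0043×147) = 47.02 Ω
V = IR = 17.9 × 47.02 = 842 V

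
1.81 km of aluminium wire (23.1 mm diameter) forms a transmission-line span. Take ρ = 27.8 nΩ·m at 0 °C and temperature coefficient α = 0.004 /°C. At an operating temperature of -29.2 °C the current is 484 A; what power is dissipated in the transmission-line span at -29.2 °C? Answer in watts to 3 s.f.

24800 W

ρ = 27.8 nΩ·m = 2.78×10^-8 Ω·m
A = π(d/2)² = π(1.1550e-02 m)² = 4.191e-04 m²
R₍0₎ = ρL/A = (2.78×10^-8)(1810)/(4.191e-04) = 0.1201 Ω
R₍-29.2₎ = R₍0₎(1 + αΔT) = 0.1201 × (1 + 0.004×-29.2) = 0.106 Ω
P = I²R = (484)² × 0.106 = 24800 W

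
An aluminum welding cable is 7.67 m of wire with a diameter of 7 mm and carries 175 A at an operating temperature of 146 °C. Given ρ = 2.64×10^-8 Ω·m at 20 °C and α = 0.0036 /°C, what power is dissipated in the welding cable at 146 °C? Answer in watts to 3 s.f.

234 W

A = π(d/2)² = π(3.5000e-03 m)² = 3.848e-05 m²
R₍20₎ = ρL/A = (2.64×10^-8)(7.67)/(3.848e-05) = 0.005262 Ω
R₍146₎ = R₍20₎(1 + αΔT) = 0.005262 × (1 + 0.0036×126) = 0.007648 Ω
P = I²R = (175)² × 0.007648 = 234 W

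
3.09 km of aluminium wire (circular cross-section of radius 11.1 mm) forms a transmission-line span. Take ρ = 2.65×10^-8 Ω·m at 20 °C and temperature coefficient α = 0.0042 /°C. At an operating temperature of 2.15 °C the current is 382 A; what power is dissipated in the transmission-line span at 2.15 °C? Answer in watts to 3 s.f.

A = πr² = π(1.1100e-02 m)² = 3.871e-04 m²
R₍20₎ = ρL/A = (2.65×10^-8)(3090)/(3.871e-04) = 0.2115 Ω
R₍2.15₎ = R₍20₎(1 + αΔT) = 0.2115 × (1 + 0.0042×-17.9) = 0.1957 Ω
P = I²R = (382)² × 0.1957 = 28600 W

28600 W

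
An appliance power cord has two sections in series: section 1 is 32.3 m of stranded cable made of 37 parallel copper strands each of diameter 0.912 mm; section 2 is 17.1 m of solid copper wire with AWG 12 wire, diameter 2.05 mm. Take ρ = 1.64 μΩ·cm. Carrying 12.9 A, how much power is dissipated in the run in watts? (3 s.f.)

17.8 W

ρ = 1.64 μΩ·cm = 1.64×10^-8 Ω·m
Section 1: A_strand = π(4.5600e-04)² = 6.533e-07 m²; R₁ = ρL/(N·A_s) = (1.64×10^-8)(32.3)/(37×6.533e-07) = 0.02192 Ω
Section 2: A = π(2.05/2 mm)² = π(1.0250e-03 m)² = 3.301e-06 m²
R₂ = (1.64×10^-8)(17.1)/(3.301e-06) = 0.08497 Ω
R = R₁ + R₂ = 0.1069 Ω
P = I²R = (12.9)² × 0.1069 = 17.8 W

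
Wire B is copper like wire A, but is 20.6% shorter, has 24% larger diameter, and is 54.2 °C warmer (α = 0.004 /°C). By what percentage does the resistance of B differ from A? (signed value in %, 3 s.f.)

R ∝ ρL/d² with ρ ∝ (1+αΔT), so R_B/R_A = (1 − 20.6/100) × (1 + 24/100)⁻² × (1 + 0.004×54.2)
= 0.794 × 0.6504 × 1.217 = 0.6283
(R_B − R_A)/R_A = 0.6283 − 1 = -37.2%

-37.2%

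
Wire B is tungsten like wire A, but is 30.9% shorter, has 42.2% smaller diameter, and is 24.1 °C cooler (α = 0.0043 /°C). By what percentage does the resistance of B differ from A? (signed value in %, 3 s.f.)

85.4%

R ∝ ρL/d² with ρ ∝ (1+αΔT), so R_B/R_A = (1 − 30.9/100) × (1 − 42.2/100)⁻² × (1 − 0.0043×24.1)
= 0.691 × 2.993 × 0.8964 = 1.854
(R_B − R_A)/R_A = 1.854 − 1 = 85.4%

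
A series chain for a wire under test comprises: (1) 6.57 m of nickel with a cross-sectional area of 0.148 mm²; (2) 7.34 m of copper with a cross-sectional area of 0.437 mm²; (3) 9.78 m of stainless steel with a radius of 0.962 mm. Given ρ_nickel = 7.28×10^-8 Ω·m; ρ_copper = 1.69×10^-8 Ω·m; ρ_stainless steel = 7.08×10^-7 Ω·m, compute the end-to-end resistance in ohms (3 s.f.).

5.90 Ω

Seg 1: A = 0.148 mm² = 1.480e-07 m²
R_1 = (7.28×10^-8)(6.57)/(1.480e-07) = 3.232 Ω
Seg 2: A = 0.437 mm² = 4.370e-07 m²
R_2 = (1.69×10^-8)(7.34)/(4.370e-07) = 0.2839 Ω
Seg 3: A = πr² = π(9.6200e-04 m)² = 2.907e-06 m²
R_3 = (7.08×10^-7)(9.78)/(2.907e-06) = 2.382 Ω
R_total = R_1 + R_2 + R_3 = 5.90 Ω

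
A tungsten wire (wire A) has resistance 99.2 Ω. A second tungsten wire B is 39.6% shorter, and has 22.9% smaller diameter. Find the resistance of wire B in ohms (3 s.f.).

R ∝ L/d², so R_B/R_A = (1 − 39.6/100) × (1 − 22.9/100)⁻²
= 0.604 × 1.682 = 1.016
R_B = 1.016 × 99.2 = 101 Ω

101 Ω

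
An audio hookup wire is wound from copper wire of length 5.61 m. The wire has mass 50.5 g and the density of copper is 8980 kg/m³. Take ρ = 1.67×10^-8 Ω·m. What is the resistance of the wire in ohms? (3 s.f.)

0.0935 Ω

A = m/(density·L) = 0.0505/(8980×5.61) = 1.0024e-06 m²
R = ρL/A = (1.67×10^-8)(5.61)/(1.0024e-06) = 0.0935 Ω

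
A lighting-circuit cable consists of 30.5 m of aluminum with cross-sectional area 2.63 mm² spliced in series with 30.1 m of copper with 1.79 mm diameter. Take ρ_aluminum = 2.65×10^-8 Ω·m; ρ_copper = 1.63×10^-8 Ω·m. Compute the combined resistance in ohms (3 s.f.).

Segment 1: A = 2.63 mm² = 2.630e-06 m²
R₁ = ρL/A = (2.65×10^-8)(30.5)/(2.630e-06) = 0.3073 Ω
Segment 2: A = π(d/2)² = π(8.9500e-04 m)² = 2.516e-06 m²
R₂ = (1.63×10^-8)(30.1)/(2.516e-06) = 0.195 Ω
R = R₁ + R₂ = 0.502 Ω

0.502 Ω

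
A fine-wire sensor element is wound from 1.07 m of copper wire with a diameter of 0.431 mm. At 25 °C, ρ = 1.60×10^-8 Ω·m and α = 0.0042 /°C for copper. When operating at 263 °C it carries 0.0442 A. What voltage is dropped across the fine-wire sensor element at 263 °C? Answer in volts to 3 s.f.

0.0104 V

A = π(d/2)² = π(2.1550e-04 m)² = 1.459e-07 m²
R₍25₎ = ρL/A = (1.60×10^-8)(1.07)/(1.459e-07) = 0.1173 Ω
R₍263₎ = R₍25₎(1 + αΔT) = 0.1173 × (1 + 0.0042×238) = 0.2346 Ω
V = IR = 0.0442 × 0.2346 = 0.0104 V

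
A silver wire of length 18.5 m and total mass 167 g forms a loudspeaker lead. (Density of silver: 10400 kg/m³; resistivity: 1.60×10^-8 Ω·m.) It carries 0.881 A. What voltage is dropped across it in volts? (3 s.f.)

A = m/(density·L) = 0.167/(10400×18.5) = 8.6798e-07 m²
R = ρL/A = (1.60×10^-8)(18.5)/(8.6798e-07) = 0.341 Ω
V = IR = 0.881 × 0.341 = 0.300 V

0.300 V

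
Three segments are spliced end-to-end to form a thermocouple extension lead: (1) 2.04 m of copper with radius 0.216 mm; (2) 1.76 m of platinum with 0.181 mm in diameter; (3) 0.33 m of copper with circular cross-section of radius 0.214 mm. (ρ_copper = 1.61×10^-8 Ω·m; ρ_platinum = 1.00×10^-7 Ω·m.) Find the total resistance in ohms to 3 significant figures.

7.10 Ω

Seg 1: A = πr² = π(2.1600e-04 m)² = 1.466e-07 m²
R_1 = (1.61×10^-8)(2.04)/(1.466e-07) = 0.2241 Ω
Seg 2: A = π(d/2)² = π(9.0500e-05 m)² = 2.573e-08 m²
R_2 = (1.00×10^-7)(1.76)/(2.573e-08) = 6.84 Ω
Seg 3: A = πr² = π(2.1400e-04 m)² = 1.439e-07 m²
R_3 = (1.61×10^-8)(0.33)/(1.439e-07) = 0.03693 Ω
R_total = R_1 + R_2 + R_3 = 7.10 Ω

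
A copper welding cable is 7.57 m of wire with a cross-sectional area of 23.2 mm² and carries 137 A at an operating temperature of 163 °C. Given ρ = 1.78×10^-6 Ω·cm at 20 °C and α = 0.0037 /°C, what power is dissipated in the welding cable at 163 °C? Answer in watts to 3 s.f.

167 W

ρ = 1.78×10^-6 Ω·cm = 1.78×10^-8 Ω·m
A = 23.2 mm² = 2.320e-05 m²
R₍20₎ = ρL/A = (1.78×10^-8)(7.57)/(2.320e-05) = 0.005808 Ω
R₍163₎ = R₍20₎(1 + αΔT) = 0.005808 × (1 + 0.0037×143) = 0.008881 Ω
P = I²R = (137)² × 0.008881 = 167 W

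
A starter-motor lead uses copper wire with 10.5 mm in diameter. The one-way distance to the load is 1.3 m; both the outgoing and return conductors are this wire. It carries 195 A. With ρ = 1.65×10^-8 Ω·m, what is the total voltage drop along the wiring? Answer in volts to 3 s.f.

A = π(d/2)² = π(5.2500e-03 m)² = 8.659e-05 m²
Total conductor length (both ways) L = 2 × 1.3 = 2.6 m
R = ρL/A = (1.65×10^-8)(2.6)/(8.659e-05) = 4.954×10^-4 Ω
V = IR = 195 × 4.954×10^-4 = 0.0966 V

0.0966 V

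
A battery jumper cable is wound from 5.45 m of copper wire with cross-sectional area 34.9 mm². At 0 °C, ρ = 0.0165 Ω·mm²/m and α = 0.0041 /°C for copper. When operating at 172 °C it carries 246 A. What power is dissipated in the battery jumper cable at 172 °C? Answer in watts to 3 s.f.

266 W

ρ = 0.0165 Ω·mm²/m = 1.65×10^-8 Ω·m
A = 34.9 mm² = 3.490e-05 m²
R₍0₎ = ρL/A = (1.65×10^-8)(5.45)/(3.490e-05) = 0.002577 Ω
R₍172₎ = R₍0₎(1 + αΔT) = 0.002577 × (1 + 0.0041×172) = 0.004394 Ω
P = I²R = (246)² × 0.004394 = 266 W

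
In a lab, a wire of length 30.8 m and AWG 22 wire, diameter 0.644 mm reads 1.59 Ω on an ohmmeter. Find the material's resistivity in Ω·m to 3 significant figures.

A = π(0.644/2 mm)² = π(3.2200e-04 m)² = 3.257e-07 m²
ρ = RA/L = (1.59)(3.257e-07)/(30.8) = 1.68×10^-8 Ω·m

1.68×10^-8 Ω·m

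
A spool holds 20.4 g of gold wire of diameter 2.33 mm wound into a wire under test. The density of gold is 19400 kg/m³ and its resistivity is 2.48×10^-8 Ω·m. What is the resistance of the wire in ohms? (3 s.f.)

A = π(d/2)² = π(1.1650e-03 m)² = 4.2638e-06 m²
L = m/(density·A) = 0.0204/(19400×4.2638e-06) = 0.2466 m
R = ρL/A = (2.48×10^-8)(0.2466)/(4.2638e-06) = 0.00143 Ω

0.00143 Ω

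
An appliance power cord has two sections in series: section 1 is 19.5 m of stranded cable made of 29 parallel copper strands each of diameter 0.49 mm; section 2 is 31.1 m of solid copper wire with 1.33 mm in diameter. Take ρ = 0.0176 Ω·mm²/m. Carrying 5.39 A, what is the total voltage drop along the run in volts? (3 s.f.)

ρ = 0.0176 Ω·mm²/m = 1.76×10^-8 Ω·m
Section 1: A_strand = π(2.4500e-04)² = 1.886e-07 m²; R₁ = ρL/(N·A_s) = (1.76×10^-8)(19.5)/(29×1.886e-07) = 0.06276 Ω
Section 2: A = π(d/2)² = π(6.6500e-04 m)² = 1.389e-06 m²
R₂ = (1.76×10^-8)(31.1)/(1.389e-06) = 0.394 Ω
R = R₁ + R₂ = 0.4567 Ω
V = IR = 5.39 × 0.4567 = 2.46 V

2.46 V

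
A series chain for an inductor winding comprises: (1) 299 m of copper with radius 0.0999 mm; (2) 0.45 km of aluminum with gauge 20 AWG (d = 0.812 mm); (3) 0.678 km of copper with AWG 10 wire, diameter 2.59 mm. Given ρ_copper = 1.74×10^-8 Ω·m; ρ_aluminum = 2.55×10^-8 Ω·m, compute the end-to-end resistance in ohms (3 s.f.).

190 Ω

Seg 1: A = πr² = π(9.9900e-05 m)² = 3.135e-08 m²
R_1 = (1.74×10^-8)(299)/(3.135e-08) = 165.9 Ω
Seg 2: A = π(0.812/2 mm)² = π(4.0600e-04 m)² = 5.178e-07 m²
R_2 = (2.55×10^-8)(450)/(5.178e-07) = 22.16 Ω
Seg 3: A = π(2.59/2 mm)² = π(1.2950e-03 m)² = 5.269e-06 m²
R_3 = (1.74×10^-8)(678)/(5.269e-06) = 2.239 Ω
R_total = R_1 + R_2 + R_3 = 190 Ω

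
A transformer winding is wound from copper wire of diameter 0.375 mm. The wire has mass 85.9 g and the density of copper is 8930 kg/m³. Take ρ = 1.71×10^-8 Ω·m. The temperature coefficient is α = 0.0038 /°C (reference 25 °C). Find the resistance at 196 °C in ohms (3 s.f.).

22.2 Ω

A = π(d/2)² = π(1.8750e-04 m)² = 1.1045e-07 m²
L = m/(density·A) = 0.0859/(8930×1.1045e-07) = 87.09 m
R = ρL/A = (1.71×10^-8)(87.09)/(1.1045e-07) = 13.48 Ω
R(196 °C) = 13.48 × (1 + 0.0038×171) = 22.2 Ω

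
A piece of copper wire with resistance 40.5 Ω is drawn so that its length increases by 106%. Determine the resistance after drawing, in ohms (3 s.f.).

172 Ω

k = 1 + 106/100 = 2.06; volume constant ⇒ A' = A/k, so R' = k²R.
R' = 4.244 × 40.5 = 172 Ω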